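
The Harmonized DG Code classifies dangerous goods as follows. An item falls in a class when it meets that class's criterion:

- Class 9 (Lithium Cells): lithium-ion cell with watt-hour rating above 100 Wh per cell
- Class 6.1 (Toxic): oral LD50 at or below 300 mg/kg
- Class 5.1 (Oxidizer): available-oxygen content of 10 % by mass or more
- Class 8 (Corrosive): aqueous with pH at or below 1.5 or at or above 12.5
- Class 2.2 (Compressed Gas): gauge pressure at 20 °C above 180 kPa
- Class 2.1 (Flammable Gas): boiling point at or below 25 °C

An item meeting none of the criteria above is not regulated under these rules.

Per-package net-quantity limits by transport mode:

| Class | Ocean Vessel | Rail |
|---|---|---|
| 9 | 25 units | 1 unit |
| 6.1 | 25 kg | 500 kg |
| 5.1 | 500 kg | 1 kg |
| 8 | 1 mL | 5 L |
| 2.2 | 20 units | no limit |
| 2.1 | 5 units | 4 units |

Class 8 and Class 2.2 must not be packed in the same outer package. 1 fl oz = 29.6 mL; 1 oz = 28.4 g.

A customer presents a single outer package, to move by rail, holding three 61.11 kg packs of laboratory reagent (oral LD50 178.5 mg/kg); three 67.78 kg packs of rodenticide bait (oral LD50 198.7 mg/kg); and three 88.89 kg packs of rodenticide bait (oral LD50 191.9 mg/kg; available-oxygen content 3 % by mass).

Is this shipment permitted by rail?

No

Laboratory reagent: oral LD50 178.5 mg/kg ≤ 300 mg/kg → Class 6.1 (Toxic).
With oral LD50 198.7 mg/kg (≤ 300 mg/kg), the rodenticide bait falls in Class 6.1.
Rodenticide bait: oral LD50 191.9 mg/kg ≤ 300 mg/kg → Class 6.1 (Toxic).
Total Class 6.1: (three 61.11 kg packs = 183.33 kg) + (three 67.78 kg packs = 203.34 kg) + (three 88.89 kg packs = 266.67 kg) = 653.34 kg.
653.34 kg > 500 kg (rail limit, Class 6.1) — over the limit.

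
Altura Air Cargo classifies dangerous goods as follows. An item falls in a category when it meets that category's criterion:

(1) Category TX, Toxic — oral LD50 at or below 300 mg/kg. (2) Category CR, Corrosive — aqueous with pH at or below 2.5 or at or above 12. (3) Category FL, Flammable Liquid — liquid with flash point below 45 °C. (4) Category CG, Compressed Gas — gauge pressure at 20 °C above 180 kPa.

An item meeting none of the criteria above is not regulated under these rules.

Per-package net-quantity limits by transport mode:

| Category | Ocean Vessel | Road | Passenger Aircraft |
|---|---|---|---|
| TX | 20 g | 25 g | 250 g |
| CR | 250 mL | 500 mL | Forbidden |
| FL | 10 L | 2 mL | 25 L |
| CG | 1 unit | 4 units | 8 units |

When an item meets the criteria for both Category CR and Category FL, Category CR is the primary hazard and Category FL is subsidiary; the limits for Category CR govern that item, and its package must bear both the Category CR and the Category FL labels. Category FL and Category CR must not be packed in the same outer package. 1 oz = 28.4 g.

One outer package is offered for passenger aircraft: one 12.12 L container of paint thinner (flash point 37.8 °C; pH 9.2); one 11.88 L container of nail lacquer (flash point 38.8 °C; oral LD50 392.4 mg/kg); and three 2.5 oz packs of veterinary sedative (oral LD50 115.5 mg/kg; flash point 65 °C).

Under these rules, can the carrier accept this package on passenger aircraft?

Flash point 37.8 °C meets the Category FL criterion (Flammable Liquid), so the paint thinner is Category FL.
With flash point 38.8 °C (< 45 °C), the nail lacquer falls in Category FL.
Oral LD50 115.5 mg/kg meets the Category TX criterion (Toxic), so the veterinary sedative is Category TX.
Total Category FL: 12.12 L + 11.88 L = 24 L.
That is within the Category FL passenger aircraft limit of 25 L.
Category TX quantity: three 2.5 oz packs = 213 g.
213 g is within the passenger aircraft limit of 250 g for Category TX.
The segregation rule (Category FL with Category CR) does not apply to Category FL with Category TX.
Every hazard category is within its passenger aircraft limit and no segregation rule is violated.

Yes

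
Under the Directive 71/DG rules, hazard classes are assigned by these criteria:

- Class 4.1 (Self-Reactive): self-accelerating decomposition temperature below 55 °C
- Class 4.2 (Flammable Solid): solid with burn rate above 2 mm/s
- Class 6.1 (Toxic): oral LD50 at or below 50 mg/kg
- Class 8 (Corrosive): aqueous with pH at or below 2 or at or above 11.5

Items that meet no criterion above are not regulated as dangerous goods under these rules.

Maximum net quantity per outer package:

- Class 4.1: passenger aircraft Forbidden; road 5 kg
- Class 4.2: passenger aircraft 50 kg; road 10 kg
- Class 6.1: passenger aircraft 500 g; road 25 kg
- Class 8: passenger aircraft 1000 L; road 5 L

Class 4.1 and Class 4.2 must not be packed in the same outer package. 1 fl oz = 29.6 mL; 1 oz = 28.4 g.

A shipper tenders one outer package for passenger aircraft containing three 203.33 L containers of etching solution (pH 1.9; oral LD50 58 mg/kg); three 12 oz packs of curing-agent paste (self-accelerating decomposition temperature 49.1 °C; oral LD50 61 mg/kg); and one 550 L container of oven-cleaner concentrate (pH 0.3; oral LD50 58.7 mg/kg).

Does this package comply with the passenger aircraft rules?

Etching solution: pH 1.9 ≤ 2 → Class 8 (Corrosive).
Self-accelerating decomposition temperature 49.1 °C meets the Class 4.1 criterion (Self-Reactive), so the curing-agent paste is Class 4.1.
Oven-cleaner concentrate: pH 0.3 ≤ 2 → Class 8 (Corrosive).
Class 4.1 quantity: three 12 oz packs = 1022.4 g.
Class 4.1 is Forbidden by passenger aircraft.
Class 8 net quantity: (three 203.33 L containers = 609.99 L) + 550 L = 1159.99 L.
1159.99 L > 1000 L (passenger aircraft limit, Class 8) — over the limit.
The segregation rule (Class 4.1 with Class 4.2) does not apply to Class 4.1 with Class 8.

No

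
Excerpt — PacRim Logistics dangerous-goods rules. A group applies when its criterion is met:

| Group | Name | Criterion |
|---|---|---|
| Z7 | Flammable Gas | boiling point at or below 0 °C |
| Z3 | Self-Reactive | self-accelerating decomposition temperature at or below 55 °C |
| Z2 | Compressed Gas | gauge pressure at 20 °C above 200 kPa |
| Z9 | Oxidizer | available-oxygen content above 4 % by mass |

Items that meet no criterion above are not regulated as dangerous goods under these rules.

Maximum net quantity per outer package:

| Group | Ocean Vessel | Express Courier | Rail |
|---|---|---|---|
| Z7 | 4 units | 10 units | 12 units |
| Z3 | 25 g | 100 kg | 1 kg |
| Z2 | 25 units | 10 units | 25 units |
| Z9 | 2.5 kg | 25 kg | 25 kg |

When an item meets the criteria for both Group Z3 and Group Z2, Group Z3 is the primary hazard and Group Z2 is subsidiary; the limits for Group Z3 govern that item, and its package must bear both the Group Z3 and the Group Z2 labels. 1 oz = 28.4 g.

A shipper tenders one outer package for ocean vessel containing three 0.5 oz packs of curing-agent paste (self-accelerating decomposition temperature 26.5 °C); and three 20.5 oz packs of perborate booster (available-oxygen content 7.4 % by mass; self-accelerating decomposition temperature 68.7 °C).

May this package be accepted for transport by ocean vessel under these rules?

No

Self-accelerating decomposition temperature 26.5 °C meets the Group Z3 criterion (Self-Reactive), so the curing-agent paste is Group Z3.
Perborate booster: available-oxygen content 7.4 % by mass > 4 % by mass → Group Z9 (Oxidizer).
Group Z9 quantity: three 20.5 oz packs = 1746.6 g.
1746.6 g is within the ocean vessel limit of 2.5 kg for Group Z9.
Group Z3 quantity: three 0.5 oz packs = 42.6 g.
That exceeds the Group Z3 ocean vessel limit of 25 g.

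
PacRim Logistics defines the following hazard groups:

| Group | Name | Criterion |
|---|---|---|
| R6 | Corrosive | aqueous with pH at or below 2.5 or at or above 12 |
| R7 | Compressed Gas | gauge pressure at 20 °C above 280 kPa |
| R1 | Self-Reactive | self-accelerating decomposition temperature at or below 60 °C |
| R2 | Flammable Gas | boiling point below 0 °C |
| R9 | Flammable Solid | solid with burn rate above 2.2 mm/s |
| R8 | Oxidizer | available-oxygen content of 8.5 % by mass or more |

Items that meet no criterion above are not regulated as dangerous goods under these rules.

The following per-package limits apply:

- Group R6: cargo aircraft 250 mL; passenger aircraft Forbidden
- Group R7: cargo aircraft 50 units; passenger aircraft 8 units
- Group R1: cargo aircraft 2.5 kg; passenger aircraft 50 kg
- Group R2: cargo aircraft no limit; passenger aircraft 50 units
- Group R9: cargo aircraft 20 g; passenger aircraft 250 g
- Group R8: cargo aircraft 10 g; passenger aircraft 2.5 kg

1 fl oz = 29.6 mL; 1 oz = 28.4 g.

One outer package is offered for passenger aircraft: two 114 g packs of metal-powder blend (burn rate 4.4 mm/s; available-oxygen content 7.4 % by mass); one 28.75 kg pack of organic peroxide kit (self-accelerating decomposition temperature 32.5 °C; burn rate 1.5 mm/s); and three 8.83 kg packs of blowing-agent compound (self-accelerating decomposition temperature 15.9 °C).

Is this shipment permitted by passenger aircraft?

The metal-powder blend has burn rate 4.4 mm/s, which is > 2.2 mm/s, so it is Group R9 (Flammable Solid).
Self-accelerating decomposition temperature 32.5 °C meets the Group R1 criterion (Self-Reactive), so the organic peroxide kit is Group R1.
Blowing-agent compound: self-accelerating decomposition temperature 15.9 °C ≤ 60 °C → Group R1 (Self-Reactive).
Total Group R1: 28.75 kg + (three 8.83 kg packs = 26.49 kg) = 55.24 kg.
55.24 kg > 50 kg (passenger aircraft limit, Group R1) — over the limit.
Group R9 quantity: two 114 g packs = 228 g.
228 g is within the passenger aircraft limit of 250 g for Group R9.

No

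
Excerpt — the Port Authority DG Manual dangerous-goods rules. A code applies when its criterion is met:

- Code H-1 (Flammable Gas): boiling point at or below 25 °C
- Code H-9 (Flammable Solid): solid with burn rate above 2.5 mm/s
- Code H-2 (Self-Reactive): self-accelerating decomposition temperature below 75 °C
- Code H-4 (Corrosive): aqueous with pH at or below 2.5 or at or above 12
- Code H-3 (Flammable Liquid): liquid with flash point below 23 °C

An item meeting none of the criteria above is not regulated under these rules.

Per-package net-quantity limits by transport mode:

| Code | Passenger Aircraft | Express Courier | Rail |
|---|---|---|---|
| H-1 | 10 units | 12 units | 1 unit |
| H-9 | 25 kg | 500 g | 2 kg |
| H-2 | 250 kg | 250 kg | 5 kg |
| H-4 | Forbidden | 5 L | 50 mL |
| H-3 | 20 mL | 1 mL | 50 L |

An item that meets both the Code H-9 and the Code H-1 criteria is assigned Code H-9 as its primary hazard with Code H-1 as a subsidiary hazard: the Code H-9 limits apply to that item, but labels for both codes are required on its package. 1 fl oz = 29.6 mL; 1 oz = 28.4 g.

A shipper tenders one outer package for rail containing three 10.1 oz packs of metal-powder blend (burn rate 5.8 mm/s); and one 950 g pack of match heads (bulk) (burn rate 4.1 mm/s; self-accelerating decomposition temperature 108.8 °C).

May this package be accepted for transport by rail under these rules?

Metal-powder blend: burn rate 5.8 mm/s > 2.5 mm/s → Code H-9 (Flammable Solid).
With burn rate 4.1 mm/s (> 2.5 mm/s), the match heads (bulk) fall in Code H-9.
Total Code H-9: (three 10.1 oz packs = 860.52 g) + 950 g = 1810.52 g.
That is within the Code H-9 rail limit of 2 kg.

Yes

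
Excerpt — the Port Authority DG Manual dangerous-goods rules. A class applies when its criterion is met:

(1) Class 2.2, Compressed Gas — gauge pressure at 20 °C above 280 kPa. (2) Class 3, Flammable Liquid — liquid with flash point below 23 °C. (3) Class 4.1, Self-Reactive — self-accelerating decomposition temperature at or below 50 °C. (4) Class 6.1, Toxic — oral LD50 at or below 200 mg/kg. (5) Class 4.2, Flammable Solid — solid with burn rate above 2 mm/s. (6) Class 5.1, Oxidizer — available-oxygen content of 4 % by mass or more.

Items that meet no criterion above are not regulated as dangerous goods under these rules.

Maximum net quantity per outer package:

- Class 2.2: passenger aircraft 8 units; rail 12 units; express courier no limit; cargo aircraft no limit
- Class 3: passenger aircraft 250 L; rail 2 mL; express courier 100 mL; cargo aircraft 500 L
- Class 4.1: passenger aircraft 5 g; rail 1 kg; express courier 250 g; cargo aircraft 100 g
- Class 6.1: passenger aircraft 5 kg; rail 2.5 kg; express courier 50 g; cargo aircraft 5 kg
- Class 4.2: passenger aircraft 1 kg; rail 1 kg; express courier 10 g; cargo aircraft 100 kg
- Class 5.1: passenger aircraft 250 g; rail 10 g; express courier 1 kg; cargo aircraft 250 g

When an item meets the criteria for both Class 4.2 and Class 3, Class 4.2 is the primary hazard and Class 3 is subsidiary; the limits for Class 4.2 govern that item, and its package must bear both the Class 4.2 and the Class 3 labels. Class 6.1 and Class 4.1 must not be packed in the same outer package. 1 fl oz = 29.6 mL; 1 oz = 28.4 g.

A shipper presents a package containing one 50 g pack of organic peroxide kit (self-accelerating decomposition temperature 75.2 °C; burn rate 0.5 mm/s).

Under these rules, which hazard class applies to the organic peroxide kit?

self-accelerating decomposition temperature 75.2 °C is not below 50 °C, so Class 4.1 does not apply.
burn rate 0.5 mm/s is not above 2 mm/s, so Class 4.2 does not apply.
No criterion is met, so the item is not regulated.

Not regulated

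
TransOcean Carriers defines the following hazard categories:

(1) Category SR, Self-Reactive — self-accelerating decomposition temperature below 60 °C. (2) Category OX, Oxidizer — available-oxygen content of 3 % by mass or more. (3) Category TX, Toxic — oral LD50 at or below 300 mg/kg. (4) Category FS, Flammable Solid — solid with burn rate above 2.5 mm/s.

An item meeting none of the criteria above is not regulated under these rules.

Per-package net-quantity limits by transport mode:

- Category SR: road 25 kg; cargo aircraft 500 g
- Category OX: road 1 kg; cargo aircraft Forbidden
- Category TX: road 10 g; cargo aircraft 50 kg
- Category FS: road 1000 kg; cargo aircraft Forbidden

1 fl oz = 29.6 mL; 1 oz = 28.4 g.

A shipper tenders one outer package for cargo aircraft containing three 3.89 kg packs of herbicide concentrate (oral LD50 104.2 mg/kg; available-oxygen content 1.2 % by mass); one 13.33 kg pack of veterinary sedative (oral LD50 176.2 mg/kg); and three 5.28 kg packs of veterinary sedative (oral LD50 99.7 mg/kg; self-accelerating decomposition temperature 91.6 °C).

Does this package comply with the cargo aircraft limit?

The herbicide concentrate has oral LD50 104.2 mg/kg, which is ≤ 300 mg/kg, so it is Category TX (Toxic).
The veterinary sedative has oral LD50 176.2 mg/kg, which is ≤ 300 mg/kg, so it is Category TX (Toxic).
With oral LD50 99.7 mg/kg (≤ 300 mg/kg), the veterinary sedative falls in Category TX.
Total Category TX: (three 3.89 kg packs = 11.67 kg) + 13.33 kg + (three 5.28 kg packs = 15.84 kg) = 40.84 kg.
40.84 kg is within the cargo aircraft limit of 50 kg for Category TX.

Yes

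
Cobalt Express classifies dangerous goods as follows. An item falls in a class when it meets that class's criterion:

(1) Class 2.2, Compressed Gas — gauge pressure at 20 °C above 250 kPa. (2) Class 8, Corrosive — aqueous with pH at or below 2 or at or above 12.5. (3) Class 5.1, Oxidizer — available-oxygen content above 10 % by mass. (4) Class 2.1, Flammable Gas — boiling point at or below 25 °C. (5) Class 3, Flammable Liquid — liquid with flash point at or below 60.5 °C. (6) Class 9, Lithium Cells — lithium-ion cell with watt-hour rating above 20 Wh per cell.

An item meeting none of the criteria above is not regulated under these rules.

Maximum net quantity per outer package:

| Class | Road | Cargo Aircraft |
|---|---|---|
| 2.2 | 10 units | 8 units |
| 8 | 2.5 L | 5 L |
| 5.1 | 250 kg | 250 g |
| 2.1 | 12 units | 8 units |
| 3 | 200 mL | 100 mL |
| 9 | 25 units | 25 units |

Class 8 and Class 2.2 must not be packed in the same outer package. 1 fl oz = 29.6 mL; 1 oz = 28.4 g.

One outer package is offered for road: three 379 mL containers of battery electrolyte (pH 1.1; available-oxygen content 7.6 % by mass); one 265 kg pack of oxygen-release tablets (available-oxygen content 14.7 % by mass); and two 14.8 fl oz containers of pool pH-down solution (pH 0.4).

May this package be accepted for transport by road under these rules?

With pH 1.1 (≤ 2), the battery electrolyte falls in Class 8.
Oxygen-release tablets: available-oxygen content 14.7 % by mass > 10 % by mass → Class 5.1 (Oxidizer).
The pool pH-down solution has pH 0.4, which is ≤ 2, so it is Class 8 (Corrosive).
Class 8 net quantity: (three 379 mL containers = 1.137 L) + (two 14.8 fl oz containers = 876.16 mL) = 2013.16 mL.
That is within the Class 8 road limit of 2.5 L.
Class 5.1 quantity: 265 kg.
265 kg exceeds the road limit of 250 kg for Class 5.1.
The segregation rule (Class 8 with Class 2.2) does not apply to Class 8 with Class 5.1.

No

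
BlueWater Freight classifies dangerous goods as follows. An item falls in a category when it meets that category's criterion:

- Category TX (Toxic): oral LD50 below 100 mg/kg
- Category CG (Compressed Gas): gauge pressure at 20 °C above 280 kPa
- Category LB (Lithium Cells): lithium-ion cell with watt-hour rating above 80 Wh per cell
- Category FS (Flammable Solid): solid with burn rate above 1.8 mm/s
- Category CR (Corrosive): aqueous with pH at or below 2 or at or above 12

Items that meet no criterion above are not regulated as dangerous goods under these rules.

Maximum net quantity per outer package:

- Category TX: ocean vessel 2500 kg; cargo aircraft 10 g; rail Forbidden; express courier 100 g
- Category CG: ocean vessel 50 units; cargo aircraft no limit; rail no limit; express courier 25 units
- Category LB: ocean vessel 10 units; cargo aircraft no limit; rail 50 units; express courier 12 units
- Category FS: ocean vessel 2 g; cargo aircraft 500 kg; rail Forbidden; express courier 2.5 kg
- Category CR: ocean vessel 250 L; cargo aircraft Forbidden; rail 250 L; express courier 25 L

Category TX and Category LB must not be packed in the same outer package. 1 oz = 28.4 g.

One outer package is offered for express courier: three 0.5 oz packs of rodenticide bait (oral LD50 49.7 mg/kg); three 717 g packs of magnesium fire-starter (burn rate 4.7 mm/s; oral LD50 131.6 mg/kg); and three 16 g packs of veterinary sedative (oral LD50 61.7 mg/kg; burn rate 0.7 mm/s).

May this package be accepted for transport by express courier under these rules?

Yes

The rodenticide bait has oral LD50 49.7 mg/kg, which is < 100 mg/kg, so it is Category TX (Toxic).
Magnesium fire-starter: burn rate 4.7 mm/s > 1.8 mm/s → Category FS (Flammable Solid).
With oral LD50 61.7 mg/kg (< 100 mg/kg), the veterinary sedative falls in Category TX.
Total Category TX: (three 0.5 oz packs = 42.6 g) + (three 16 g packs = 48 g) = 90.6 g.
90.6 g is within the express courier limit of 100 g for Category TX.
Category FS quantity: three 717 g packs = 2.151 kg.
2.151 kg is within the express courier limit of 2.5 kg for Category FS.
The segregation rule (Category TX with Category LB) does not apply to Category TX with Category FS.
Every hazard category is within its express courier limit and no segregation rule is violated.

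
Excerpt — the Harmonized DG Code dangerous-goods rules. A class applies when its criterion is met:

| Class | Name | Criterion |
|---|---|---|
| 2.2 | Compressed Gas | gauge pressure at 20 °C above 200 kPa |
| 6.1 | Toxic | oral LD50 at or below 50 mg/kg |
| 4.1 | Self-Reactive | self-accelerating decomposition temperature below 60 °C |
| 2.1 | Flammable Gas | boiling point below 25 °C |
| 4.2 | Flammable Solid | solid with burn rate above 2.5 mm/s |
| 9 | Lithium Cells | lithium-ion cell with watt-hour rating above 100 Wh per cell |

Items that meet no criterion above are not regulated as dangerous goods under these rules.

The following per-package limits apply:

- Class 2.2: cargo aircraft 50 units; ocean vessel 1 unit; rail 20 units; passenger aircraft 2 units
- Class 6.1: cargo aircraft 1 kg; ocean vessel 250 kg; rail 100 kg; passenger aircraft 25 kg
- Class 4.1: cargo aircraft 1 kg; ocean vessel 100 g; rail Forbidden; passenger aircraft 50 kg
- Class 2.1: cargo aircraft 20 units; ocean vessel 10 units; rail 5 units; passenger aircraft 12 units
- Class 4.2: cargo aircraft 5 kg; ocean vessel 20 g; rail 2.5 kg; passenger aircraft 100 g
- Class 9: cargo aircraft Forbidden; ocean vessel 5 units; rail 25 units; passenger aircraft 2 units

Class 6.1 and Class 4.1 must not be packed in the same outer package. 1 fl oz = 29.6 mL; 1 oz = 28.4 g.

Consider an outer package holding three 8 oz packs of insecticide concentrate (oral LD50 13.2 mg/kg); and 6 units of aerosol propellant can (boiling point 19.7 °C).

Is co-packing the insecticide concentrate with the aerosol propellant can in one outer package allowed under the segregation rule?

Yes

Insecticide concentrate: oral LD50 13.2 mg/kg ≤ 50 mg/kg → Class 6.1 (Toxic).
With boiling point 19.7 °C (< 25 °C), the aerosol propellant can falls in Class 2.1.
No segregation rule bars Class 6.1 with Class 2.1.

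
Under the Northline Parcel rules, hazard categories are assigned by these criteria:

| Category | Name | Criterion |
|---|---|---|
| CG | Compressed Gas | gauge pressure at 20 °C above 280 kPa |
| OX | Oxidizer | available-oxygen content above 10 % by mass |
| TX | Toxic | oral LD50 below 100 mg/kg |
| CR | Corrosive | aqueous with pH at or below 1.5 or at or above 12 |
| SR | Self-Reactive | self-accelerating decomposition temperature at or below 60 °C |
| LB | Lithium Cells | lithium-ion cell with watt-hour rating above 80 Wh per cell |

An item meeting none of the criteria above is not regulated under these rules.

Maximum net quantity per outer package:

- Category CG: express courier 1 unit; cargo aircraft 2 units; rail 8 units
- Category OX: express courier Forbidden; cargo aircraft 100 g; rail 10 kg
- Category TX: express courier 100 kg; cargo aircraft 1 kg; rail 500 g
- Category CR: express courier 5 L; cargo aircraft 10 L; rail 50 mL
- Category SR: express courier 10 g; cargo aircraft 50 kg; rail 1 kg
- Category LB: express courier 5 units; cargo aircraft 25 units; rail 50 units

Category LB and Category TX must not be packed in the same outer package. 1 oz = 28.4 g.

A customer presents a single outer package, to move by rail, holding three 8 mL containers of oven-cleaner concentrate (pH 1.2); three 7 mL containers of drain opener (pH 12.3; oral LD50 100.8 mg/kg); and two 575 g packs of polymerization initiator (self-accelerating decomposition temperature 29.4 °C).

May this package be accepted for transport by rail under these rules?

No

The oven-cleaner concentrate has pH 1.2, which is ≤ 1.5, so it is Category CR (Corrosive).
With pH 12.3 (≥ 12), the drain opener falls in Category CR.
Self-accelerating decomposition temperature 29.4 °C meets the Category SR criterion (Self-Reactive), so the polymerization initiator is Category SR.
Category SR quantity: two 575 g packs = 1.15 kg.
That exceeds the Category SR rail limit of 1 kg.
Category CR net quantity: (three 8 mL containers = 24 mL) + (three 7 mL containers = 21 mL) = 45 mL.
45 mL ≤ 50 mL (rail limit, Category CR) — within limit.
The segregation rule (Category LB with Category TX) does not apply to Category SR with Category CR.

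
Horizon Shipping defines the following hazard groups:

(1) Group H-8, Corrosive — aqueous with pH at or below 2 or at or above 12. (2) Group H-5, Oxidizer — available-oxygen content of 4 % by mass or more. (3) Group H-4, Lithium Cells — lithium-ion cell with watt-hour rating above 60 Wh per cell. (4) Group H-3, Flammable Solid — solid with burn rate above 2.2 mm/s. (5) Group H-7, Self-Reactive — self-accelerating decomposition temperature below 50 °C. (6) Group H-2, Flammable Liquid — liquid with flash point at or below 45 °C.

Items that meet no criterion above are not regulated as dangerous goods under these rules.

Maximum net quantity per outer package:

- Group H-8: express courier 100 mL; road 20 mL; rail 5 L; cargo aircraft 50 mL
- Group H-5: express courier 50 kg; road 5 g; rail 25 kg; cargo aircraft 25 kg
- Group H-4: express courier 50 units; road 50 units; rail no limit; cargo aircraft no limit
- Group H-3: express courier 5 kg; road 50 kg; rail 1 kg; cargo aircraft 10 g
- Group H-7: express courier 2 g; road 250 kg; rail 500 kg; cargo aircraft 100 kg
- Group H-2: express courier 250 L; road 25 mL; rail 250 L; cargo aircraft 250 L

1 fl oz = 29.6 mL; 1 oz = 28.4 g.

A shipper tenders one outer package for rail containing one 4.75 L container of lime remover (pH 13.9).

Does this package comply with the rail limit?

Yes

The lime remover has pH 13.9, which is ≥ 12, so it is Group H-8 (Corrosive).
Group H-8 quantity: 4.75 L.
4.75 L ≤ 5 L (rail limit, Group H-8) — within limit.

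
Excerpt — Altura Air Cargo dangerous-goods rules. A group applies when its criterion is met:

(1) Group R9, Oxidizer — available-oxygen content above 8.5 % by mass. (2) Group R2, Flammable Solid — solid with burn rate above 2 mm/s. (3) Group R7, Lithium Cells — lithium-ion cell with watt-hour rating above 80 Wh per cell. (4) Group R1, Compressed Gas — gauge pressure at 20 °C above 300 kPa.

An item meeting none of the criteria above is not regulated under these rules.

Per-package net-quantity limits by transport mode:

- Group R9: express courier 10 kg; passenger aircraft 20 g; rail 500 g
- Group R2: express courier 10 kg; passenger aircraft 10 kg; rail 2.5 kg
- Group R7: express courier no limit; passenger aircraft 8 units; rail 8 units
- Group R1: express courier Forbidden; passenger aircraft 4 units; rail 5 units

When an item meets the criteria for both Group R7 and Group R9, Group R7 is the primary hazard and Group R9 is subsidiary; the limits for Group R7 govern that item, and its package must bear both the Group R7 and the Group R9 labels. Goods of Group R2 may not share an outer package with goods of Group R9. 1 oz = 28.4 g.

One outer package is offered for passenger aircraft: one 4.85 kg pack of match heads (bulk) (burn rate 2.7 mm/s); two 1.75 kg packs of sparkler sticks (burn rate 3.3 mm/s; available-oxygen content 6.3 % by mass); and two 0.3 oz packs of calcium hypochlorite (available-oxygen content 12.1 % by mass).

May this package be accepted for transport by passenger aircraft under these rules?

No

The match heads (bulk) have burn rate 2.7 mm/s, which is > 2 mm/s, so they are Group R2 (Flammable Solid).
The sparkler sticks have burn rate 3.3 mm/s, which is > 2 mm/s, so they are Group R2 (Flammable Solid).
Available-oxygen content 12.1 % by mass meets the Group R9 criterion (Oxidizer), so the calcium hypochlorite is Group R9.
Total Group R2: 4.85 kg + (two 1.75 kg packs = 3.5 kg) = 8.35 kg.
8.35 kg ≤ 10 kg (passenger aircraft limit, Group R2) — within limit.
Group R9 quantity: two 0.3 oz packs = 17.04 g.
That is within the Group R9 passenger aircraft limit of 20 g.
Group R2 and Group R9 may not share an outer package.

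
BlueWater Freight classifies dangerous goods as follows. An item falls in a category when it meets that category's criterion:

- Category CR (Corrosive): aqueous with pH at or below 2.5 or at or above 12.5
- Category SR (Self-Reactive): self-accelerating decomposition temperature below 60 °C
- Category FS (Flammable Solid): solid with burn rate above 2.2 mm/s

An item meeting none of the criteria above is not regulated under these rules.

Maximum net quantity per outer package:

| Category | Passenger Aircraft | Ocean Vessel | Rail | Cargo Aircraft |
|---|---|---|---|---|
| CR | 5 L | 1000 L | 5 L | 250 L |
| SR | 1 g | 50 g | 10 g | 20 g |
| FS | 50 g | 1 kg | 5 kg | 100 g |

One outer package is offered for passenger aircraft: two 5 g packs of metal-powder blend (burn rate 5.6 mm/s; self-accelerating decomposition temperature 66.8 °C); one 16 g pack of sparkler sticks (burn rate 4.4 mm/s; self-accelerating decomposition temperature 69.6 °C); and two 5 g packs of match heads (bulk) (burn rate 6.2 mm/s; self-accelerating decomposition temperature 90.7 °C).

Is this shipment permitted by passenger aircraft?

Burn rate 5.6 mm/s meets the Category FS criterion (Flammable Solid), so the metal-powder blend is Category FS.
The sparkler sticks have burn rate 4.4 mm/s, which is > 2.2 mm/s, so they are Category FS (Flammable Solid).
Match heads (bulk): burn rate 6.2 mm/s > 2.2 mm/s → Category FS (Flammable Solid).
Category FS net quantity: (two 5 g packs = 10 g) + 16 g + (two 5 g packs = 10 g) = 36 g.
36 g is within the passenger aircraft limit of 50 g for Category FS.

Yes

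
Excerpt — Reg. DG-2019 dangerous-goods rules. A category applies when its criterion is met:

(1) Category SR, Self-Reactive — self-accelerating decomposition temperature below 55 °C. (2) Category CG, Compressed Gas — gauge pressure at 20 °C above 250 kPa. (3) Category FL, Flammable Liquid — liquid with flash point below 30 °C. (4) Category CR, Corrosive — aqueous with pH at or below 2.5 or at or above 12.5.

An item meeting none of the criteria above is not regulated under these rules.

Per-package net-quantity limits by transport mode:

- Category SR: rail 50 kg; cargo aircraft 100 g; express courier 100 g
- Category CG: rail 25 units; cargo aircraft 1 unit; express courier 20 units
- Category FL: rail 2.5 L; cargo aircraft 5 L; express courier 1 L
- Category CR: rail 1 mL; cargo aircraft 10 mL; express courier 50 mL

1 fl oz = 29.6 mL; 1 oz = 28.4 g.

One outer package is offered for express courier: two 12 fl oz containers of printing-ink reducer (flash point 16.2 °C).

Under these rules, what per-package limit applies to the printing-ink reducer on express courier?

Flash point 16.2 °C meets the Category FL criterion (Flammable Liquid), so the printing-ink reducer is Category FL.
The express courier limit for Category FL is 1 L.

1 L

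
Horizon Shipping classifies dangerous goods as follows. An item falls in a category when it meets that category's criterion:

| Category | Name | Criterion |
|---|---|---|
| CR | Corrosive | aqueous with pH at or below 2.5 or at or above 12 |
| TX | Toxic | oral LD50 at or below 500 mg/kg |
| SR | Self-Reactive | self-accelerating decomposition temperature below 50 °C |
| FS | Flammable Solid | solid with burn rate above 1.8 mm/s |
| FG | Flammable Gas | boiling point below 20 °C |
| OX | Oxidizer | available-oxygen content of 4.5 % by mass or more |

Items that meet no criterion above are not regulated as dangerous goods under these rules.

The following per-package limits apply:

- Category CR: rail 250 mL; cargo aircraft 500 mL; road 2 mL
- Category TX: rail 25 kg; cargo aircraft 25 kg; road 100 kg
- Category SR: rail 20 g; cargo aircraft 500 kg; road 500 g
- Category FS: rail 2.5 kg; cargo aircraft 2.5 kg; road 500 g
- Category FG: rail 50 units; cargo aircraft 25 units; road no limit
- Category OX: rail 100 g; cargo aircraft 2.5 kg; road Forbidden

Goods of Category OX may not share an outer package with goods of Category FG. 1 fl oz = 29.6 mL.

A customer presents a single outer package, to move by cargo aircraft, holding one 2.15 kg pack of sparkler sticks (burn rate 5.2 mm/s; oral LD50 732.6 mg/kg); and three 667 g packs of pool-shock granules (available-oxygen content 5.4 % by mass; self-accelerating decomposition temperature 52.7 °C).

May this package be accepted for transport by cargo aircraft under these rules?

Yes

The sparkler sticks have burn rate 5.2 mm/s, which is > 1.8 mm/s, so they are Category FS (Flammable Solid).
Pool-shock granules: available-oxygen content 5.4 % by mass ≥ 4.5 % by mass → Category OX (Oxidizer).
Category OX quantity: three 667 g packs = 2.001 kg.
2.001 kg is within the cargo aircraft limit of 2.5 kg for Category OX.
Category FS quantity: 2.15 kg.
2.15 kg ≤ 2.5 kg (cargo aircraft limit, Category FS) — within limit.
The segregation rule (Category OX with Category FG) does not apply to Category OX with Category FS.
Every hazard category is within its cargo aircraft limit and no segregation rule is violated.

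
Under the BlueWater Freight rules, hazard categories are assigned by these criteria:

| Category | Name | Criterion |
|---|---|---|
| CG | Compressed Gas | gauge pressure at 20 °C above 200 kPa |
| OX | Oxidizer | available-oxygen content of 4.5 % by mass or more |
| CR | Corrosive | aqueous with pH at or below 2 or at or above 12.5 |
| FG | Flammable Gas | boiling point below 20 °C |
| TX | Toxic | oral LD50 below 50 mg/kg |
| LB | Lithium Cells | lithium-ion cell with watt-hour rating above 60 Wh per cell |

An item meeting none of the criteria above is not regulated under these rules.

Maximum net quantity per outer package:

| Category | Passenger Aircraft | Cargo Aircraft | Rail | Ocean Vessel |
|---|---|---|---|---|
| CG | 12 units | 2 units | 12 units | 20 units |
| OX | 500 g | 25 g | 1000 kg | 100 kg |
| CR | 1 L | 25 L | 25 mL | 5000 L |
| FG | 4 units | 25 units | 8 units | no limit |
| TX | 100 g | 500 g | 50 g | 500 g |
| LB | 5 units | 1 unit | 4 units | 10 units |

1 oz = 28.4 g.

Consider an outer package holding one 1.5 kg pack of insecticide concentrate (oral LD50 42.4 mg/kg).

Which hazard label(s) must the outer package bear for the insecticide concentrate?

Oral LD50 42.4 mg/kg meets the Category TX criterion (Toxic), so the insecticide concentrate is Category TX.
Only the Category TX label is required.

Category TX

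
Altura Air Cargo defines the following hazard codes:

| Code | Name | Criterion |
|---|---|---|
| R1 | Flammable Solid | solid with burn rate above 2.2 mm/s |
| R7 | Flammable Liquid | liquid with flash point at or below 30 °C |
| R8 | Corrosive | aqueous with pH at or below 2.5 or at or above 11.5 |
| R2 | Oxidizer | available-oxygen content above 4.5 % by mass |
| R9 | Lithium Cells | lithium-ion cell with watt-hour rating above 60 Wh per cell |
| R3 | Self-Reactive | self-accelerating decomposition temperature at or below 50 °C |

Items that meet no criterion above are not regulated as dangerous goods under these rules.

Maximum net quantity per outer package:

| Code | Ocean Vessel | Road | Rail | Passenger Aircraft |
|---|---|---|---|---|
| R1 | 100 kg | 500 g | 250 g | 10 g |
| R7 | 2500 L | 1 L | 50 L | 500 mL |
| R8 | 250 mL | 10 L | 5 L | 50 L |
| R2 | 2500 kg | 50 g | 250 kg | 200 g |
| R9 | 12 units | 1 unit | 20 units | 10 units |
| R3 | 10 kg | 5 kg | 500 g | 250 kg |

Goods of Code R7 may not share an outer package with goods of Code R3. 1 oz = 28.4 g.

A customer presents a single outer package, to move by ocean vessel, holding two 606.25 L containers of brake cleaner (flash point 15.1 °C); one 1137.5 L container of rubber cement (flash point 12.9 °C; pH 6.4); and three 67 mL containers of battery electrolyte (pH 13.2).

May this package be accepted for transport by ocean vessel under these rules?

Yes

Flash point 15.1 °C meets the Code R7 criterion (Flammable Liquid), so the brake cleaner is Code R7.
Rubber cement: flash point 12.9 °C ≤ 30 °C → Code R7 (Flammable Liquid).
Battery electrolyte: pH 13.2 ≥ 11.5 → Code R8 (Corrosive).
Total Code R7: (two 606.25 L containers = 1212.5 L) + 1137.5 L = 2350 L.
That is within the Code R7 ocean vessel limit of 2500 L.
Code R8 quantity: three 67 mL containers = 201 mL.
201 mL is within the ocean vessel limit of 250 mL for Code R8.
The segregation rule (Code R7 with Code R3) does not apply to Code R7 with Code R8.
Every hazard code is within its ocean vessel limit and no segregation rule is violated.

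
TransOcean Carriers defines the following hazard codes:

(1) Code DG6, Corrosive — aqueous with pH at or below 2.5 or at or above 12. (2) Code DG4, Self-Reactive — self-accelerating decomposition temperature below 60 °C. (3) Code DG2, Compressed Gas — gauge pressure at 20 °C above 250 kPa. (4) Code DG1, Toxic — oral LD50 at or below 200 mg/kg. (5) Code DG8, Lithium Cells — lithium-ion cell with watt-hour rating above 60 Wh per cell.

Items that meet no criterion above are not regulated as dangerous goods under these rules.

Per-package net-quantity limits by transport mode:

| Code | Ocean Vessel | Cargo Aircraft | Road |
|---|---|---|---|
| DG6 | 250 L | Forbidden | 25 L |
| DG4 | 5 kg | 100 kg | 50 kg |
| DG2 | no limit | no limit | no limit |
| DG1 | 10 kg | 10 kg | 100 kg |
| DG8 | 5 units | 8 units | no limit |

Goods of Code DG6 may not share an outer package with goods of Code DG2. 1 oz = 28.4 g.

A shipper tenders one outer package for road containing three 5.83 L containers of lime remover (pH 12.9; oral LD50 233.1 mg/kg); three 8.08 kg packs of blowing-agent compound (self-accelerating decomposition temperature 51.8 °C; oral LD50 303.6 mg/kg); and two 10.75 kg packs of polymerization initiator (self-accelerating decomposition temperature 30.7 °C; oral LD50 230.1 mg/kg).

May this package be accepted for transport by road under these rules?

Lime remover: pH 12.9 ≥ 12 → Code DG6 (Corrosive).
Self-accelerating decomposition temperature 51.8 °C meets the Code DG4 criterion (Self-Reactive), so the blowing-agent compound is Code DG4.
Polymerization initiator: self-accelerating decomposition temperature 30.7 °C < 60 °C → Code DG4 (Self-Reactive).
Code DG6 quantity: three 5.83 L containers = 17.49 L.
That is within the Code DG6 road limit of 25 L.
Code DG4 net quantity: (three 8.08 kg packs = 24.24 kg) + (two 10.75 kg packs = 21.5 kg) = 45.74 kg.
45.74 kg ≤ 50 kg (road limit, Code DG4) — within limit.
The segregation rule (Code DG6 with Code DG2) does not apply to Code DG6 with Code DG4.
Every hazard code is within its road limit and no segregation rule is violated.

Yes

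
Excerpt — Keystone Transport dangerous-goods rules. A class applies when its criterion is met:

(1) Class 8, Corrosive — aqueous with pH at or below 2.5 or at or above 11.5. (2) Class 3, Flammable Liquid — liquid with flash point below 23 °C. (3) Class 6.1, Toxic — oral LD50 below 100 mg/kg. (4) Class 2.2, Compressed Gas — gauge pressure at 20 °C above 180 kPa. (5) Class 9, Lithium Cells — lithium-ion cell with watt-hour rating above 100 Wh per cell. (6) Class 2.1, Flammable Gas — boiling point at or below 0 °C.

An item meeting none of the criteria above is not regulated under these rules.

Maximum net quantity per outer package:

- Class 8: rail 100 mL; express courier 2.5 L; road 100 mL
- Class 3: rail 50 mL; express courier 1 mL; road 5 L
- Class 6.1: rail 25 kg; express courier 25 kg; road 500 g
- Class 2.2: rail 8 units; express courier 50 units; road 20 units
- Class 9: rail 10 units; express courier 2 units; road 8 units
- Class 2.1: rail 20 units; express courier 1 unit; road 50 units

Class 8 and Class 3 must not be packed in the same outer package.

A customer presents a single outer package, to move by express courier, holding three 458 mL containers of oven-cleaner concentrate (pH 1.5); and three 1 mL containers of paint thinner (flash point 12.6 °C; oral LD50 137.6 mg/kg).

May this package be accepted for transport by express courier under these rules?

The oven-cleaner concentrate has pH 1.5, which is ≤ 2.5, so it is Class 8 (Corrosive).
Paint thinner: flash point 12.6 °C < 23 °C → Class 3 (Flammable Liquid).
Class 8 quantity: three 458 mL containers = 1.374 L.
1.374 L ≤ 2.5 L (express courier limit, Class 8) — within limit.
Class 3 quantity: three 1 mL containers = 3 mL.
3 mL exceeds the express courier limit of 1 mL for Class 3.
Class 8 and Class 3 may not share an outer package.

No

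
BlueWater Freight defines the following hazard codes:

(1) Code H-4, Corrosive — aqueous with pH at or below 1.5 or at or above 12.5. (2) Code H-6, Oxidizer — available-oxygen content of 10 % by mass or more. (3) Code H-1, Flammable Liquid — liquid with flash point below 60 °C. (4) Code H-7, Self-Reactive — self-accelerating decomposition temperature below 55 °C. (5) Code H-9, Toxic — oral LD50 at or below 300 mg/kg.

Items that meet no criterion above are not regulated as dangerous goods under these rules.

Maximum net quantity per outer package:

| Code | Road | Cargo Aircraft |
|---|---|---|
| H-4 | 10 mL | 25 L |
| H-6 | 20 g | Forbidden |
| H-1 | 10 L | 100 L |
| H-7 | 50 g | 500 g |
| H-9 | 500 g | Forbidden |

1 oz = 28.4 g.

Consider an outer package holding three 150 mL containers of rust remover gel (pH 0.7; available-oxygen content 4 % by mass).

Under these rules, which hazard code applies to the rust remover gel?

Code H-4

pH 0.7 meets the Code H-4 criterion (Corrosive), so the rust remover gel is Code H-4.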